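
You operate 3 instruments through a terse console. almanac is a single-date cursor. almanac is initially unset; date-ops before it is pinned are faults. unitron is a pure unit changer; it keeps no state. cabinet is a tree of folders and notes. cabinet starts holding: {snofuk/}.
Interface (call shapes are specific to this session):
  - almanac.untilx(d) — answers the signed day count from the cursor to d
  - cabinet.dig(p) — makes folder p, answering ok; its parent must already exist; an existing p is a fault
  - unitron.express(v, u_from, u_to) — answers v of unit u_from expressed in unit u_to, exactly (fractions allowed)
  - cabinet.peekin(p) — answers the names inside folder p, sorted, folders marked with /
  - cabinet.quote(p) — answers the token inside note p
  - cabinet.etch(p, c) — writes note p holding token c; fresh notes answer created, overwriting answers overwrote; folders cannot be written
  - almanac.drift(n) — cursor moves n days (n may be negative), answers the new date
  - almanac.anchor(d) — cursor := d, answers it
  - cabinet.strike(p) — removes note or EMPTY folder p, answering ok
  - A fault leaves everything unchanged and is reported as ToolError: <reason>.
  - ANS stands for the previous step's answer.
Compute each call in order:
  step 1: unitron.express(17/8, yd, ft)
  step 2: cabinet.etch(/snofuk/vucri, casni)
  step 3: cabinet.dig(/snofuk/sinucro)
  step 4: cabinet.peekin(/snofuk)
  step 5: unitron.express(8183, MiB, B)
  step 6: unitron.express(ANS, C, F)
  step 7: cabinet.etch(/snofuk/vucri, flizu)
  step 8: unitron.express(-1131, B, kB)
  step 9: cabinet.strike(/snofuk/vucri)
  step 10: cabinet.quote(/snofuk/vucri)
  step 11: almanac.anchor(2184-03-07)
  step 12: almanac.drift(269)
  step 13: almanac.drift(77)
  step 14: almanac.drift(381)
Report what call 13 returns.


Answer: 2185-02-16

Derivation:
Act: unitron.express[v: 17/8; u_from: yd; u_to: ft]
Obs: 51/8
Act: cabinet.etch[p: /snofuk/vucri; c: casni]
Obs: created
Act: cabinet.dig[p: /snofuk/sinucro]
Obs: ok
Act: cabinet.peekin[p: /snofuk]
Obs: [sinucro/, vucri]
Act: unitron.express[v: 8183; u_from: MiB; u_to: B]
Obs: 8580497408
Act: unitron.express[v: ANS; u_from: C; u_to: F]
Obs: 77224476832/5
Act: cabinet.etch[p: /snofuk/vucri; c: flizu]
Obs: overwrote
Act: unitron.express[v: -1131; u_from: B; u_to: kB]
Obs: -1131/1000
Act: cabinet.strike[p: /snofuk/vucri]
Obs: ok
Act: cabinet.quote[p: /snofuk/vucri]
Obs: ToolError: not found
Act: almanac.anchor[d: 2184-03-07]
Obs: 2184-03-07
Act: almanac.drift[n: 269]
Obs: 2184-12-01
Act: almanac.drift[n: 77]
Obs: 2185-02-16
Act: almanac.drift[n: 381]
Obs: 2186-03-04


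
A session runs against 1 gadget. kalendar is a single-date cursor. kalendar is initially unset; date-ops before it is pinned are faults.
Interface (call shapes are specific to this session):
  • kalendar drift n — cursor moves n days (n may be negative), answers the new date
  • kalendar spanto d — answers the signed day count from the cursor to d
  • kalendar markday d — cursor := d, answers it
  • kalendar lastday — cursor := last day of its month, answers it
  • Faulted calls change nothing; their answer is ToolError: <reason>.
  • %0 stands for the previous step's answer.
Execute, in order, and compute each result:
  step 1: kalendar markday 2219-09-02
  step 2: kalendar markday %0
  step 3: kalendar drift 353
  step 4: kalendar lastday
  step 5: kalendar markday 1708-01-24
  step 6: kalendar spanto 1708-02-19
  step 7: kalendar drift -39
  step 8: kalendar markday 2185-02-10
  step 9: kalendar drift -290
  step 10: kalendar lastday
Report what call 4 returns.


Calling kalendar markday with d='2219-09-02', and see 2219-09-02.
I use kalendar markday with d='%0', and observe 2219-09-02.
Invoking kalendar drift with n='353': 2220-08-20.
I call kalendar lastday, yielding 2220-08-31.
Now I run kalendar markday with d='1708-01-24', — result: 1708-01-24.
Now I run kalendar spanto with d='1708-02-19', and see 26.
Then kalendar drift with n='-39', and see 1707-12-16.
I invoke kalendar markday with d='2185-02-10', — result: 2185-02-10.
Then kalendar drift with n='-290', and get 2184-04-26.
Calling kalendar lastday: 2184-04-30.

Answer: 2220-08-31


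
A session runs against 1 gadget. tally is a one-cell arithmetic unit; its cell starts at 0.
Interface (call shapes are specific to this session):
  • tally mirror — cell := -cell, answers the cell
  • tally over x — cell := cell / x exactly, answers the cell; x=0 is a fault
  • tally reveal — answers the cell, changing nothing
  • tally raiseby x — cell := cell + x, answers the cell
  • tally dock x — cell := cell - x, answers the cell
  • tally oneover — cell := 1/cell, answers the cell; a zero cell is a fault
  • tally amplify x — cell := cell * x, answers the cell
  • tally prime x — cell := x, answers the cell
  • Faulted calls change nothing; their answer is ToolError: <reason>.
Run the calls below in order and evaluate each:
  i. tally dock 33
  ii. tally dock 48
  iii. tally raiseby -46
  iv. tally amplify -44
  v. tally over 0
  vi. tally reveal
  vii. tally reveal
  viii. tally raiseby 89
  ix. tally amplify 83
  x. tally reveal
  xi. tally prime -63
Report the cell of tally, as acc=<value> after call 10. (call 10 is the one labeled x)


Answer: acc=471191

Derivation:
$ tally dock x→33
[out] -33
$ tally dock x→48
[out] -81
$ tally raiseby x→-46
[out] -127
$ tally amplify x→-44
[out] 5588
$ tally over x→0
[out] ToolError: division by zero
$ tally reveal
[out] 5588
$ tally reveal
[out] 5588
$ tally raiseby x→89
[out] 5677
$ tally amplify x→83
[out] 471191
$ tally reveal
[out] 471191
$ tally prime x→-63
[out] -63


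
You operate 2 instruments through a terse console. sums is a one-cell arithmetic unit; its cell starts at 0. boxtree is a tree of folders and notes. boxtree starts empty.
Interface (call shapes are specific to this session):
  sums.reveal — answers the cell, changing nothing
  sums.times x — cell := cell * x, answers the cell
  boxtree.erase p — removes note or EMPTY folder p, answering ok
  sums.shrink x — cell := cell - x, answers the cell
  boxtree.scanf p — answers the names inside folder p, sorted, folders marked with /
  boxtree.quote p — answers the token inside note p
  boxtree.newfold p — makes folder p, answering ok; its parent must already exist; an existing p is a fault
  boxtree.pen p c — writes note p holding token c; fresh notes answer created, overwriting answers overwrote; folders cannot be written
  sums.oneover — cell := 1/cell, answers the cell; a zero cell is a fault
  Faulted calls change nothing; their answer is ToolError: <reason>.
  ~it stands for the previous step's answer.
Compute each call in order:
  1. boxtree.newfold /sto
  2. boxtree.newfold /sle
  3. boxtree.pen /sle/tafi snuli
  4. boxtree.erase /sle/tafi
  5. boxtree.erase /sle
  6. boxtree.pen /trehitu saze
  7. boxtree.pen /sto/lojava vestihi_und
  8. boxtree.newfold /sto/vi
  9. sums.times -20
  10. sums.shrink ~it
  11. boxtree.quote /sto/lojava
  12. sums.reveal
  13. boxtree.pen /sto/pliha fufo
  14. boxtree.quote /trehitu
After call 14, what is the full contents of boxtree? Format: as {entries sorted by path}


Answer: {sto/, sto/lojava=vestihi_und, sto/pliha=fufo, sto/vi/, trehitu=saze}

Derivation:
Act: boxtree.newfold[/sto]
Obs: ok
Act: boxtree.newfold[/sle]
Obs: ok
Act: boxtree.pen[/sle/tafi; snuli]
Obs: created
Act: boxtree.erase[/sle/tafi]
Obs: ok
Act: boxtree.erase[/sle]
Obs: ok
Act: boxtree.pen[/trehitu; saze]
Obs: created
Act: boxtree.pen[/sto/lojava; vestihi_und]
Obs: created
Act: boxtree.newfold[/sto/vi]
Obs: ok
Act: sums.times[-20]
Obs: 0
Act: sums.shrink[~it]
Obs: 0
Act: boxtree.quote[/sto/lojava]
Obs: vestihi_und
Act: sums.reveal[]
Obs: 0
Act: boxtree.pen[/sto/pliha; fufo]
Obs: created
Act: boxtree.quote[/trehitu]
Obs: saze


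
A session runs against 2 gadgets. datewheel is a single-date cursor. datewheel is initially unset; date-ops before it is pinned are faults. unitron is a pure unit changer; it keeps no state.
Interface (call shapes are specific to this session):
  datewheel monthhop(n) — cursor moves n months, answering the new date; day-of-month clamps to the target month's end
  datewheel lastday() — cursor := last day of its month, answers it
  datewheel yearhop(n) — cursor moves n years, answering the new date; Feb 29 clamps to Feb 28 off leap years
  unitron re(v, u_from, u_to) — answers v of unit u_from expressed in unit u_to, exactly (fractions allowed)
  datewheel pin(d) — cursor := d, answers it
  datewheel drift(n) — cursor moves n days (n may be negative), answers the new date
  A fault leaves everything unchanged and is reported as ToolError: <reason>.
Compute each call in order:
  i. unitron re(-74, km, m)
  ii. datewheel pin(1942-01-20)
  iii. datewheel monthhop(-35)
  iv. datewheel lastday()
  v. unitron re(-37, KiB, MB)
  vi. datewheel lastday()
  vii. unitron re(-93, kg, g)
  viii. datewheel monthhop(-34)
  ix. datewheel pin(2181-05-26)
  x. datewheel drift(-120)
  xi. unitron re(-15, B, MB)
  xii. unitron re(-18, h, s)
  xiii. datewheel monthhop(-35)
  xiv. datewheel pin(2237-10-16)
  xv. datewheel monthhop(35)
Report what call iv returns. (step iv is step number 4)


Then unitron re using v=-74, u_from=km, u_to=m, → -74000.
I run datewheel pin using d=1942-01-20, → 1942-01-20.
Calling datewheel monthhop using n=-35, → 1939-02-20.
I use datewheel lastday, and see 1939-02-28.
Then unitron re using v=-37, u_from=KiB, u_to=MB, → -592/15625.
I try datewheel lastday, giving 1939-02-28.
Next I call unitron re using v=-93, u_from=kg, u_to=g, and get -93000.
Now I run datewheel monthhop using n=-34, — result: 1936-04-28.
I call datewheel pin using d=2181-05-26, yielding 2181-05-26.
I use datewheel drift using n=-120, and observe 2181-01-26.
I invoke unitron re using v=-15, u_from=B, u_to=MB, — result: -3/200000.
I call unitron re using v=-18, u_from=h, u_to=s, → -64800.
Then datewheel monthhop using n=-35, → 2178-02-26.
Invoking datewheel pin using d=2237-10-16, yielding 2237-10-16.
I try datewheel monthhop using n=35: 2240-09-16.

Answer: 1939-02-28


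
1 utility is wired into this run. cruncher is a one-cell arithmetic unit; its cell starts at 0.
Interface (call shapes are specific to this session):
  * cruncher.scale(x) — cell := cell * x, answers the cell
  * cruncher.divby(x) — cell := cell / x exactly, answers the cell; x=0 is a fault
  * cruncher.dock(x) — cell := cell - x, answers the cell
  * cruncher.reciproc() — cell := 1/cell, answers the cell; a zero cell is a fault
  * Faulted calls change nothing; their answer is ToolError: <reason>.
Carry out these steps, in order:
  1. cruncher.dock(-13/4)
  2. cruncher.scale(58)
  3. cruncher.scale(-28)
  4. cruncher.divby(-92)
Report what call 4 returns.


Answer: 2639/46

Derivation:
% dock(x→-13/4) ~> 13/4
% scale(x→58) ~> 377/2
% scale(x→-28) ~> -5278
% divby(x→-92) ~> 2639/46


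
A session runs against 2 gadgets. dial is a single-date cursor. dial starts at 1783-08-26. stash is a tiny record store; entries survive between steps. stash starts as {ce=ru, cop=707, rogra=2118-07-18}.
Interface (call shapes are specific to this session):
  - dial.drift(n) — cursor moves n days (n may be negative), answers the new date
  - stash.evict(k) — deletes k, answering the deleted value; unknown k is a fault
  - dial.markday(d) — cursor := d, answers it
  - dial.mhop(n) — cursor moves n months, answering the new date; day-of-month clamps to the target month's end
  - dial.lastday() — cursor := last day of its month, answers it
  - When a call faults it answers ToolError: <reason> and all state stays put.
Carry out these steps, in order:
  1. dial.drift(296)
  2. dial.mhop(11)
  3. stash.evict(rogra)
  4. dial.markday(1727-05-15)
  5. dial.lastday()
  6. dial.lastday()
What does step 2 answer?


Answer: 1785-05-17

Derivation:
CALL drift[n: 296]
RET  1784-06-17
CALL mhop[n: 11]
RET  1785-05-17
CALL evict[k: rogra]
RET  2118-07-18
CALL markday[d: 1727-05-15]
RET  1727-05-15
CALL lastday[]
RET  1727-05-31
CALL lastday[]
RET  1727-05-31


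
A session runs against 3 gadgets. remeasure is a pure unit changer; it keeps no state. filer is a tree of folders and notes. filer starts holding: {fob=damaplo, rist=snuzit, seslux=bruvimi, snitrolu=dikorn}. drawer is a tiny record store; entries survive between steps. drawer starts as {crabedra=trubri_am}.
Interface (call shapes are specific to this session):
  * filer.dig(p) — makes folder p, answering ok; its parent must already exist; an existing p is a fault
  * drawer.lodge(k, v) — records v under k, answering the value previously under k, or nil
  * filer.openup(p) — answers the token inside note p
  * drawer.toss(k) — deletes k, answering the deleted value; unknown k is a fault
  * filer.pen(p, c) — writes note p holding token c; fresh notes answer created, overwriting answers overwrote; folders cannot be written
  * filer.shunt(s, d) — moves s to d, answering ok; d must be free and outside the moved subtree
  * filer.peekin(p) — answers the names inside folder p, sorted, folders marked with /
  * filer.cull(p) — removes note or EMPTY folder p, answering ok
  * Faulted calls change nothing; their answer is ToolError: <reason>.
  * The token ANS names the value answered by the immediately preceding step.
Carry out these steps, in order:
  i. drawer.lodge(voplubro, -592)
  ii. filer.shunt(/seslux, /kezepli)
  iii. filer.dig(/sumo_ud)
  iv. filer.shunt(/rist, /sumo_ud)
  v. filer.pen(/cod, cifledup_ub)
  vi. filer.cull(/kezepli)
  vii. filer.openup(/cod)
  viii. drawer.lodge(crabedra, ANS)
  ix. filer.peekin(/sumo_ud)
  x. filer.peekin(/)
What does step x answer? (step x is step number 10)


[in] lodge k='voplubro' v='-592'
  nil
[in] shunt s='/seslux' d='/kezepli'
  ok
[in] dig p='/sumo_ud'
  ok
[in] shunt s='/rist' d='/sumo_ud'
  ToolError: exists
[in] pen p='/cod' c='cifledup_ub'
  created
[in] cull p='/kezepli'
  ok
[in] openup p='/cod'
  cifledup_ub
[in] lodge k='crabedra' v='ANS'
  trubri_am
[in] peekin p='/sumo_ud'
  []
[in] peekin p='/'
  [cod, fob, rist, snitrolu, sumo_ud/]

Answer: [cod, fob, rist, snitrolu, sumo_ud/]


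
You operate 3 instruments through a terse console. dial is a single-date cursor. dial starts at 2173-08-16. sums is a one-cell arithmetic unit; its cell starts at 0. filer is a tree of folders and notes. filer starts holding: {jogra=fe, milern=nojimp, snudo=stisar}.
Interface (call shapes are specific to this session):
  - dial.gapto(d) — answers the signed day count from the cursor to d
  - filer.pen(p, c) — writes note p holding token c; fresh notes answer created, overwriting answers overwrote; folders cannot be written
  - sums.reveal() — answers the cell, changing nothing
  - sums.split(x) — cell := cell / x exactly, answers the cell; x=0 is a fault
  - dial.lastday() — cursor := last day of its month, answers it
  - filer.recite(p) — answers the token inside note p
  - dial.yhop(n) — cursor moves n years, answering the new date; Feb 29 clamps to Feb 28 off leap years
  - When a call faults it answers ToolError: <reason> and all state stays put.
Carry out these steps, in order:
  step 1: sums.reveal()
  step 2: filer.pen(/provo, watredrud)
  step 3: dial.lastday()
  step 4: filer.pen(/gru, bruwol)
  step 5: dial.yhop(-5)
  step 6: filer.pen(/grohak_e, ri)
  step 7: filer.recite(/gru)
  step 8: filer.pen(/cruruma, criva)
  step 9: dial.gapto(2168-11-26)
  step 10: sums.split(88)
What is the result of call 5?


I invoke reveal, giving 0.
Using pen passing p=/provo, c=watredrud: created.
I invoke lastday(): 2173-08-31.
I run pen passing p=/gru, c=bruwol, yielding created.
I try yhop passing n=-5, and observe 2168-08-31.
I use pen passing p=/grohak_e, c=ri, yielding created.
I call recite passing p=/gru, and see bruwol.
I use pen passing p=/cruruma, c=criva, which returns created.
Then gapto passing d=2168-11-26, giving 87.
I use split passing x=88, and get 0.

Answer: 2168-08-31


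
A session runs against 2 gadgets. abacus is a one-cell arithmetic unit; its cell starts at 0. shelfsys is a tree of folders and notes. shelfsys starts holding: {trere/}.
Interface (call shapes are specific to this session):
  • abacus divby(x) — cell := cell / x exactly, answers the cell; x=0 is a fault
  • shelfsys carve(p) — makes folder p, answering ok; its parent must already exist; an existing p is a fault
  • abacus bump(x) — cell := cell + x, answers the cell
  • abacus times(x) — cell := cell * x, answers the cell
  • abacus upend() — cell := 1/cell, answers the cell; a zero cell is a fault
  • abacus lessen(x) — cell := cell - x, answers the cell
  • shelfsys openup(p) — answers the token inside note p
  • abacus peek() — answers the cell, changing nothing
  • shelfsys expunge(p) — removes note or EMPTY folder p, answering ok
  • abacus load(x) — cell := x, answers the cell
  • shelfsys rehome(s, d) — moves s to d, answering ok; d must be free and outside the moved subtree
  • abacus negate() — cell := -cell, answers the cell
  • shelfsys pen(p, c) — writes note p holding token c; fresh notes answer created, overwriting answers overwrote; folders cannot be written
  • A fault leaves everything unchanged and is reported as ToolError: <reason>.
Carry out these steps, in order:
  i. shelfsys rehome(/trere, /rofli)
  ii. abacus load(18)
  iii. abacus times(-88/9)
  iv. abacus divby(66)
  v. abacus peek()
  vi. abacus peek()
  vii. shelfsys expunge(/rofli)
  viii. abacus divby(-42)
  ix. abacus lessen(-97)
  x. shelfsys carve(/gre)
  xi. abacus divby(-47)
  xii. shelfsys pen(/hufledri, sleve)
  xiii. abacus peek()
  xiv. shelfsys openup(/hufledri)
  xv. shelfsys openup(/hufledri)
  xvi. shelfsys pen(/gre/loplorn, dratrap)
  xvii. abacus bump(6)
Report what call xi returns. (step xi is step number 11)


Answer: -6115/2961

Derivation:
>> shelfsys rehome(s=/trere, d=/rofli)
<< ok
>> abacus load(x=18)
<< 18
>> abacus times(x=-88/9)
<< -176
>> abacus divby(x=66)
<< -8/3
>> abacus peek()
<< -8/3
>> abacus peek()
<< -8/3
>> shelfsys expunge(p=/rofli)
<< ok
>> abacus divby(x=-42)
<< 4/63
>> abacus lessen(x=-97)
<< 6115/63
>> shelfsys carve(p=/gre)
<< ok
>> abacus divby(x=-47)
<< -6115/2961
>> shelfsys pen(p=/hufledri, c=sleve)
<< created
>> abacus peek()
<< -6115/2961
>> shelfsys openup(p=/hufledri)
<< sleve
>> shelfsys openup(p=/hufledri)
<< sleve
>> shelfsys pen(p=/gre/loplorn, c=dratrap)
<< created
>> abacus bump(x=6)
<< 11651/2961


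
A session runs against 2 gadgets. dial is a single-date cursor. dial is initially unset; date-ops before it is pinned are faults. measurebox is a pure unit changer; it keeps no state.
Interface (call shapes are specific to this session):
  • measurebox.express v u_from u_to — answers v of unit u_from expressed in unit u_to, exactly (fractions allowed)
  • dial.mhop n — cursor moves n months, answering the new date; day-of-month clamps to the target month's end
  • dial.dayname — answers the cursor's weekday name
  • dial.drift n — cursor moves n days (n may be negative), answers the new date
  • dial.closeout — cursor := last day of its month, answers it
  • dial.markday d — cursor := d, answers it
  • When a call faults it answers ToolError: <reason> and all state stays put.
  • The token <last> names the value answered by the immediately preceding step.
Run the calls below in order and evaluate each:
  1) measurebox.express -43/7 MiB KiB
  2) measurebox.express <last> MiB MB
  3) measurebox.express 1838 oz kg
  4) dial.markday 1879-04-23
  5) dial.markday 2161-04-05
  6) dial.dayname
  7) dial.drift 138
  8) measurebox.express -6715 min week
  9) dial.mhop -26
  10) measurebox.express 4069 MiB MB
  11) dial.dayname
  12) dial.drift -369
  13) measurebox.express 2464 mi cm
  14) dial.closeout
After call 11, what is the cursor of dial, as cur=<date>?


Then express(v→-43/7, u_from→MiB, u_to→KiB), and get -44032/7.
I run express(v→<last>, u_from→MiB, u_to→MB), and see -721420288/109375.
Calling express(v→1838, u_from→oz, u_to→kg), yielding 41685138803/800000000.
Invoking markday(d→1879-04-23): 1879-04-23.
I invoke markday(d→2161-04-05), and get 2161-04-05.
Invoking dayname, giving Sunday.
I call drift(n→138), which returns 2161-08-21.
I try express(v→-6715, u_from→min, u_to→week), and see -1343/2016.
I invoke mhop(n→-26), and observe 2159-06-21.
Next I call express(v→4069, u_from→MiB, u_to→MB): 66666496/15625.
Calling dayname(), and get Thursday.
Next I call drift(n→-369), and see 2158-06-17.
Then express(v→2464, u_from→mi, u_to→cm), and get 1982711808/5.
Calling closeout, yielding 2158-06-30.

Answer: cur=2159-06-21


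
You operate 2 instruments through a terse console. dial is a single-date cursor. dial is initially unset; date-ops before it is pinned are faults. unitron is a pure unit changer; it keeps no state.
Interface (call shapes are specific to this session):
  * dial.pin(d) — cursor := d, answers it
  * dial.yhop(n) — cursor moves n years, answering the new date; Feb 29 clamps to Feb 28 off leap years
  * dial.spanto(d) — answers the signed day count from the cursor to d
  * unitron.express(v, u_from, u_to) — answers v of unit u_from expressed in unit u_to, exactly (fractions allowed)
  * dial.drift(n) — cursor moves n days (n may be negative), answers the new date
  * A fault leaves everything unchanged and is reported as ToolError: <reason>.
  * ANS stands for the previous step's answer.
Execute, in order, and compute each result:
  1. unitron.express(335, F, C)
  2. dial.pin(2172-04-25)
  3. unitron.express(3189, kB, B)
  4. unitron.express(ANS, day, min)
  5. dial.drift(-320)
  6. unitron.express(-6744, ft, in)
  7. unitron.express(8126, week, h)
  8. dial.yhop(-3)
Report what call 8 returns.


Answer: 2168-06-10

Derivation:
·→ express(335, F, C)
·← 505/3
·→ pin(2172-04-25)
·← 2172-04-25
·→ express(3189, kB, B)
·← 3189000
·→ express(ANS, day, min)
·← 4592160000
·→ drift(-320)
·← 2171-06-10
·→ express(-6744, ft, in)
·← -80928
·→ express(8126, week, h)
·← 1365168
·→ yhop(-3)
·← 2168-06-10


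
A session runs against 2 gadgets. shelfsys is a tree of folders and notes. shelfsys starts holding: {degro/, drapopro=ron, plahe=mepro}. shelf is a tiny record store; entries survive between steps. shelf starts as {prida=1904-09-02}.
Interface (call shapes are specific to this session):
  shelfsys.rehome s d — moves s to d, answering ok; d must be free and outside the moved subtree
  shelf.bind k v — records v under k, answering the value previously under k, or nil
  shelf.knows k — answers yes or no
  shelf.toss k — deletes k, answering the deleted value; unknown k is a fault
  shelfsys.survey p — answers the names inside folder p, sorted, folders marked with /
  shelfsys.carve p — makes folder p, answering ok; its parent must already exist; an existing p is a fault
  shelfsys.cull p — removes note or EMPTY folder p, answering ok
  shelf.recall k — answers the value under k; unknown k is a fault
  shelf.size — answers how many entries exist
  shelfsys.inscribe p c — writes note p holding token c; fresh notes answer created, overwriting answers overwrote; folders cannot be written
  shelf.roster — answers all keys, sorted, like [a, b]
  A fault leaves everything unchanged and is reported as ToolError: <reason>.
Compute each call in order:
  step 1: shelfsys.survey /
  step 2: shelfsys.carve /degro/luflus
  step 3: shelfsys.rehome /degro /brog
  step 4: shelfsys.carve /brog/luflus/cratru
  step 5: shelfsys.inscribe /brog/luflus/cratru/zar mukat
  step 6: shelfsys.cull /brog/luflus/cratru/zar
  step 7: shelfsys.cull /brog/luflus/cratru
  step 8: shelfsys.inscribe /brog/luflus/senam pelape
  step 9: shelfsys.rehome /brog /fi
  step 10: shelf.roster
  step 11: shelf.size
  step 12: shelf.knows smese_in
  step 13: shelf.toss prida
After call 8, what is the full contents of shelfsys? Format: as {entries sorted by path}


Answer: {brog/, brog/luflus/, brog/luflus/senam=pelape, drapopro=ron, plahe=mepro}

Derivation:
# shelfsys.survey(p→/) -> [degro/, drapopro, plahe]
# shelfsys.carve(p→/degro/luflus) -> ok
# shelfsys.rehome(s→/degro, d→/brog) -> ok
# shelfsys.carve(p→/brog/luflus/cratru) -> ok
# shelfsys.inscribe(p→/brog/luflus/cratru/zar, c→mukat) -> created
# shelfsys.cull(p→/brog/luflus/cratru/zar) -> ok
# shelfsys.cull(p→/brog/luflus/cratru) -> ok
# shelfsys.inscribe(p→/brog/luflus/senam, c→pelape) -> created
# shelfsys.rehome(s→/brog, d→/fi) -> ok
# shelf.roster() -> [prida]
# shelf.size() -> 1
# shelf.knows(k→smese_in) -> no
# shelf.toss(k→prida) -> 1904-09-02


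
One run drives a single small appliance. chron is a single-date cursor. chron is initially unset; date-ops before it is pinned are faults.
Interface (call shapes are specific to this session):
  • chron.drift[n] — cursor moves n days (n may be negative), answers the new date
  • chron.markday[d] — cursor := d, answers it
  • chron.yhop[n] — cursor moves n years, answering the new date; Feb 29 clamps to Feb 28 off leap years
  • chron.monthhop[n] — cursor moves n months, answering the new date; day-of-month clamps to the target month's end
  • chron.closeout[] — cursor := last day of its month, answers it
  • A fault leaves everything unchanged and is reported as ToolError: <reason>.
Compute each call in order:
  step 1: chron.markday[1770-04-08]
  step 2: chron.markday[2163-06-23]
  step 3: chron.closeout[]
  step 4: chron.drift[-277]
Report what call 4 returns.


Invoking chron.markday passing 1770-04-08, yielding 1770-04-08.
Now I run chron.markday passing 2163-06-23, and see 2163-06-23.
Now I run chron.closeout(), and observe 2163-06-30.
Next I call chron.drift passing -277, giving 2162-09-26.

Answer: 2162-09-26


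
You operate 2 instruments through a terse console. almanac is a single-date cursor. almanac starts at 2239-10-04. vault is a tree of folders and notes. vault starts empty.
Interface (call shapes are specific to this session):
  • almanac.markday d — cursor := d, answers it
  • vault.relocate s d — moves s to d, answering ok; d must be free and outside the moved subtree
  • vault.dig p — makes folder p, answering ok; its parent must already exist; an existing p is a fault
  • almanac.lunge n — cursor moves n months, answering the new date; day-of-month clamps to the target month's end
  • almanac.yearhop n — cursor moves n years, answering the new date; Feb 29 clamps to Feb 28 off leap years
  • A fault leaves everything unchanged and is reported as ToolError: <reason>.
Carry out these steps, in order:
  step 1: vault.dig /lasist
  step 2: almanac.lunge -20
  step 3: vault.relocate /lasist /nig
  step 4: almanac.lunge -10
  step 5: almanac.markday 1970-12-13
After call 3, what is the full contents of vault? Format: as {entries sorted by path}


// vault.dig(p='/lasist') => ok
// almanac.lunge(n='-20') => 2238-02-04
// vault.relocate(s='/lasist', d='/nig') => ok
// almanac.lunge(n='-10') => 2237-04-04
// almanac.markday(d='1970-12-13') => 1970-12-13

Answer: {nig/}


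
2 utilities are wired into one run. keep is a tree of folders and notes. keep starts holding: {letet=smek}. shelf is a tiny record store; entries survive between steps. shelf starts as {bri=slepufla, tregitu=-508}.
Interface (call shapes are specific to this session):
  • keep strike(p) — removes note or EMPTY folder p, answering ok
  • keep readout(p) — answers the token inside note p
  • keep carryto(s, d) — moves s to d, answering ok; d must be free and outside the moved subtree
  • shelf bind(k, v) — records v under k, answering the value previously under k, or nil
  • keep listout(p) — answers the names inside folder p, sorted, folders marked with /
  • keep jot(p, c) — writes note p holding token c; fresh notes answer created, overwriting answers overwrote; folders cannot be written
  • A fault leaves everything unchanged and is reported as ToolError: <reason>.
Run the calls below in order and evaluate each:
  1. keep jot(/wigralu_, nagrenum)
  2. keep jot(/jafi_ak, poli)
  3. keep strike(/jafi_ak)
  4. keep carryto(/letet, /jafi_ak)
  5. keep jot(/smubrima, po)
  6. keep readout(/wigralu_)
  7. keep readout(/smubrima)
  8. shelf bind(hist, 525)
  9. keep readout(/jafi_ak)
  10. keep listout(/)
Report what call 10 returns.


Answer: [jafi_ak, smubrima, wigralu_]

Derivation:
Now I run keep jot(p→/wigralu_, c→nagrenum), and get created.
I invoke keep jot(p→/jafi_ak, c→poli), and see created.
I call keep strike(p→/jafi_ak), and see ok.
Invoking keep carryto(s→/letet, d→/jafi_ak), giving ok.
Next I call keep jot(p→/smubrima, c→po), — result: created.
Invoking keep readout(p→/wigralu_), and get nagrenum.
Next I call keep readout(p→/smubrima): po.
Using shelf bind(k→hist, v→525), and get nil.
I invoke keep readout(p→/jafi_ak), and get smek.
Calling keep listout(p→/), yielding [jafi_ak, smubrima, wigralu_].


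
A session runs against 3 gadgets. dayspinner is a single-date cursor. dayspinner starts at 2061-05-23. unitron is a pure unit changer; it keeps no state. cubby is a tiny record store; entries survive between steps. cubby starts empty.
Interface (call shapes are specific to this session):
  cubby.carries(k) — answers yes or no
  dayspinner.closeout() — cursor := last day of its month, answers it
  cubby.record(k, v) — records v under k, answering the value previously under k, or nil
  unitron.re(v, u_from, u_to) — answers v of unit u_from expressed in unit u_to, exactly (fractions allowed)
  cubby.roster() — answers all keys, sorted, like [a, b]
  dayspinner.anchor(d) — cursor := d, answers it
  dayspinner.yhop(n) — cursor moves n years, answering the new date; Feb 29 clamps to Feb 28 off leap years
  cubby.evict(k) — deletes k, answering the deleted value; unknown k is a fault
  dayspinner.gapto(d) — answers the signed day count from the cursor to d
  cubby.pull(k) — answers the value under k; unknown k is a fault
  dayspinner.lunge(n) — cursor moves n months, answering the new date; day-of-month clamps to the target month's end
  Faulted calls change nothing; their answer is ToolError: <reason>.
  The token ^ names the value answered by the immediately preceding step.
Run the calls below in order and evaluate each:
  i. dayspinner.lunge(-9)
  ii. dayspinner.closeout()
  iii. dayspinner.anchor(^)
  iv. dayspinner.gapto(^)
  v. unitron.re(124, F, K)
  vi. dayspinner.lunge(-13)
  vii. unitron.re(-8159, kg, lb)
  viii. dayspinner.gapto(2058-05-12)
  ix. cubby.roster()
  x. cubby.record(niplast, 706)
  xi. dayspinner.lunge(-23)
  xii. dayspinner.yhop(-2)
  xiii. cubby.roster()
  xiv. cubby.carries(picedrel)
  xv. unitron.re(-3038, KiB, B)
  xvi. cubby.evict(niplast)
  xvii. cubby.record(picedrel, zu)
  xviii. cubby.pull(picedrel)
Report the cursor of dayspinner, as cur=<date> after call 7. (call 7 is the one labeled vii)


% lunge n→-9
:: 2060-08-23
% closeout
:: 2060-08-31
% anchor d→^
:: 2060-08-31
% gapto d→^
:: 0
% re v→124 u_from→F u_to→K
:: 58367/180
% lunge n→-13
:: 2059-07-31
% re v→-8159 u_from→kg u_to→lb
:: -815900000000/45359237
% gapto d→2058-05-12
:: -445
% roster
:: []
% record k→niplast v→706
:: nil
% lunge n→-23
:: 2057-08-31
% yhop n→-2
:: 2055-08-31
% roster
:: [niplast]
% carries k→picedrel
:: no
% re v→-3038 u_from→KiB u_to→B
:: -3110912
% evict k→niplast
:: 706
% record k→picedrel v→zu
:: nil
% pull k→picedrel
:: zu

Answer: cur=2059-07-31


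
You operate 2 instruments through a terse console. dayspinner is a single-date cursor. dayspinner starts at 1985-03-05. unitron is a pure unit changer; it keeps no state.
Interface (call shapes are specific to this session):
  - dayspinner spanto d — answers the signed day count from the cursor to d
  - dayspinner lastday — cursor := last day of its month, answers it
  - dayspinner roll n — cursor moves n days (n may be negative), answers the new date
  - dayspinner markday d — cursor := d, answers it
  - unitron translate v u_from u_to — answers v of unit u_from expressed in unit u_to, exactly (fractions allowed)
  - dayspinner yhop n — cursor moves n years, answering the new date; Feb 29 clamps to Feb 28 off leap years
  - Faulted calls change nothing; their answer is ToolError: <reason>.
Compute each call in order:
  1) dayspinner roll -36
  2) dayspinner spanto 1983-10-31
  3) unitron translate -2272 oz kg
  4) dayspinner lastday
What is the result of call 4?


Step: dayspinner roll[n: -36]
Result: 1985-01-28
Step: dayspinner spanto[d: 1983-10-31]
Result: -455
Step: unitron translate[v: -2272; u_from: oz; u_to: kg]
Result: -3220505827/50000000
Step: dayspinner lastday[]
Result: 1985-01-31

Answer: 1985-01-31


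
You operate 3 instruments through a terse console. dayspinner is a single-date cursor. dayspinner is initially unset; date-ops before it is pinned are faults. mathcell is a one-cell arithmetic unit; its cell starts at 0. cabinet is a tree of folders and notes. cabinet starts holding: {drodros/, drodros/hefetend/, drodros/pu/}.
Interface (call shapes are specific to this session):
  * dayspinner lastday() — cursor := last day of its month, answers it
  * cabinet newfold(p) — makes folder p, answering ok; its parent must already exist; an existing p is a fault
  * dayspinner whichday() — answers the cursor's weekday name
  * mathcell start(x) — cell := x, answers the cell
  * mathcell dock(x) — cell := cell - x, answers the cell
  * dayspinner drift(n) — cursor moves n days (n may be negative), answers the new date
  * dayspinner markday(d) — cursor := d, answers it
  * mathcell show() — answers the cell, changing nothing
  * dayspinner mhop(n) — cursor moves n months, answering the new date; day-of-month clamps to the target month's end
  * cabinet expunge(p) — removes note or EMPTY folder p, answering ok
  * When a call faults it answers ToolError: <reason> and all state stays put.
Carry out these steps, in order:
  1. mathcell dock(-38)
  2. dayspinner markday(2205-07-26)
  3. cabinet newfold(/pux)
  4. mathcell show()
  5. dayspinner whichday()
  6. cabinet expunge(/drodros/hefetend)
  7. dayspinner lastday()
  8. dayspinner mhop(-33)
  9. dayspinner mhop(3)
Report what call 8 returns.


Answer: 2202-10-31

Derivation:
I try mathcell dock(-38), — result: 38.
I call dayspinner markday(2205-07-26), which returns 2205-07-26.
I run cabinet newfold(/pux), and get ok.
Now I run mathcell show, giving 38.
Now I run dayspinner whichday, which returns Friday.
Now I run cabinet expunge(/drodros/hefetend), giving ok.
I call dayspinner lastday, giving 2205-07-31.
Invoking dayspinner mhop(-33), which returns 2202-10-31.
I invoke dayspinner mhop(3), — result: 2203-01-31.


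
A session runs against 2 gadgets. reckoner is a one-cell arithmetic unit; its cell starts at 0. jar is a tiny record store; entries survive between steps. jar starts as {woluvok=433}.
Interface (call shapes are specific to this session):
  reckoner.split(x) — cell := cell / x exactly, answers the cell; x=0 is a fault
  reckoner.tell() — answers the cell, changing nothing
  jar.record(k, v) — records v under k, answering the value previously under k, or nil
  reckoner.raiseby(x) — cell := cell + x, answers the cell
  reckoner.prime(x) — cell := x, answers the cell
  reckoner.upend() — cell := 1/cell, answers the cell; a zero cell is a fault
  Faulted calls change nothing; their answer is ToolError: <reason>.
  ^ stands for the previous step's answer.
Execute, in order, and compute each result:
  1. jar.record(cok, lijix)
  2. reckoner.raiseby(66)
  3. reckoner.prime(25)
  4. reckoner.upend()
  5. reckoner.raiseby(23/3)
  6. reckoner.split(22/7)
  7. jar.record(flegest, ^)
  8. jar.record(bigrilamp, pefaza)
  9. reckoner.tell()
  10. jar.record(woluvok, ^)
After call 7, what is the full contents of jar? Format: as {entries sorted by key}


I run jar.record passing k: cok, v: lijix, which returns nil.
I run reckoner.raiseby passing x: 66, giving 66.
Next I call reckoner.prime passing x: 25, and observe 25.
Then reckoner.upend, → 1/25.
Next I call reckoner.raiseby passing x: 23/3, yielding 578/75.
Now I run reckoner.split passing x: 22/7, → 2023/825.
I invoke jar.record passing k: flegest, v: ^, and see nil.
Using jar.record passing k: bigrilamp, v: pefaza, and observe nil.
Then reckoner.tell, which returns 2023/825.
Using jar.record passing k: woluvok, v: ^, and get 433.

Answer: {cok=lijix, flegest=2023/825, woluvok=433}


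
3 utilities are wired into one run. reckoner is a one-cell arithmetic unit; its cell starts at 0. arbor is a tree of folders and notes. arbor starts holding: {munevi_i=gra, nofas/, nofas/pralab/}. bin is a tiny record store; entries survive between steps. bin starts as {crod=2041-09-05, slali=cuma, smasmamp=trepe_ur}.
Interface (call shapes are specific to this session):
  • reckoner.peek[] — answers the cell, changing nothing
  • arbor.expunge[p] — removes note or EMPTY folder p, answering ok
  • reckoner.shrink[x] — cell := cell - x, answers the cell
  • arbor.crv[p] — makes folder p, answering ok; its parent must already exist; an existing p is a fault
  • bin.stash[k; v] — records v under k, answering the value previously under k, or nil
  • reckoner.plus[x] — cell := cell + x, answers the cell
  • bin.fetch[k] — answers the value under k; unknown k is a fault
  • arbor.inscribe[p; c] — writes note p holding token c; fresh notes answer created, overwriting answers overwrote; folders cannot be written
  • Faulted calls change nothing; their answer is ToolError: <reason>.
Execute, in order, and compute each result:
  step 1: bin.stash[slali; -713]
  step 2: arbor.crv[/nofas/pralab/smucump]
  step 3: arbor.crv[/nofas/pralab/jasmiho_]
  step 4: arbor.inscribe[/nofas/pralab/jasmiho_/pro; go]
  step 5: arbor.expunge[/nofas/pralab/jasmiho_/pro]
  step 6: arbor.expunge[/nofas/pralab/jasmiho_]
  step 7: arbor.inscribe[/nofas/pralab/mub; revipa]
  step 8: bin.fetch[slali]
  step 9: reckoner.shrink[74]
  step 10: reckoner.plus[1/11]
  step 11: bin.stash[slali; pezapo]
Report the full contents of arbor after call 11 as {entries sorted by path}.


Answer: {munevi_i=gra, nofas/, nofas/pralab/, nofas/pralab/mub=revipa, nofas/pralab/smucump/}

Derivation:
! 1. stash(k='slali', v='-713') -> cuma
! 2. crv(p='/nofas/pralab/smucump') -> ok
! 3. crv(p='/nofas/pralab/jasmiho_') -> ok
! 4. inscribe(p='/nofas/pralab/jasmiho_/pro', c='go') -> created
! 5. expunge(p='/nofas/pralab/jasmiho_/pro') -> ok
! 6. expunge(p='/nofas/pralab/jasmiho_') -> ok
! 7. inscribe(p='/nofas/pralab/mub', c='revipa') -> created
! 8. fetch(k='slali') -> -713
! 9. shrink(x='74') -> -74
! 10. plus(x='1/11') -> -813/11
! 11. stash(k='slali', v='pezapo') -> -713


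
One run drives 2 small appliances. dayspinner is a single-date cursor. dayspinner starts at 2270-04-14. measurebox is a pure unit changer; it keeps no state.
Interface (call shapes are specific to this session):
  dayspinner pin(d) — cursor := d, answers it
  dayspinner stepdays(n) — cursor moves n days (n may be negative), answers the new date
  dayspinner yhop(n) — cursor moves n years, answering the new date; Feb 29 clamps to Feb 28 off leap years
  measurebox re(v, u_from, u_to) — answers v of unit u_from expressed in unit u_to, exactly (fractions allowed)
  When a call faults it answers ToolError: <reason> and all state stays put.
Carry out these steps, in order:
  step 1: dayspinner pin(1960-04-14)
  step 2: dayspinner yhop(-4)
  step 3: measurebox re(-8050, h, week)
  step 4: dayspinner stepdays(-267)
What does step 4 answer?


Answer: 1955-07-22

Derivation:
! dayspinner pin(d→1960-04-14) == 1960-04-14
! dayspinner yhop(n→-4) == 1956-04-14
! measurebox re(v→-8050, u_from→h, u_to→week) == -575/12
! dayspinner stepdays(n→-267) == 1955-07-22


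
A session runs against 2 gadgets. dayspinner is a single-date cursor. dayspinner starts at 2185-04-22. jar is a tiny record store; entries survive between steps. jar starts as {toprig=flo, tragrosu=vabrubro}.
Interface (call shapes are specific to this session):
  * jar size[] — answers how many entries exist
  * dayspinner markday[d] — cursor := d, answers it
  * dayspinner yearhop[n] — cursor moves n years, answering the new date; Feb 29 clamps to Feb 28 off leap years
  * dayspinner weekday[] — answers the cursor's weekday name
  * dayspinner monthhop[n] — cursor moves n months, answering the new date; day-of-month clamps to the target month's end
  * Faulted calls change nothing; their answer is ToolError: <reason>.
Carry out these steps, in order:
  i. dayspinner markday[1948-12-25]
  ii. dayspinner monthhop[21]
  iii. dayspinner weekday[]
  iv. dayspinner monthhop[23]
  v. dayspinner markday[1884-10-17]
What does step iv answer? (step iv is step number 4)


Answer: 1952-08-25

Derivation:
~$ dayspinner markday 1948-12-25
[out] 1948-12-25
~$ dayspinner monthhop 21
[out] 1950-09-25
~$ dayspinner weekday
[out] Monday
~$ dayspinner monthhop 23
[out] 1952-08-25
~$ dayspinner markday 1884-10-17
[out] 1884-10-17
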